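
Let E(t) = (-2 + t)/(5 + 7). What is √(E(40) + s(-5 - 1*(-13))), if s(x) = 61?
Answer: √2310/6 ≈ 8.0104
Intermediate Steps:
E(t) = -⅙ + t/12 (E(t) = (-2 + t)/12 = (-2 + t)*(1/12) = -⅙ + t/12)
√(E(40) + s(-5 - 1*(-13))) = √((-⅙ + (1/12)*40) + 61) = √((-⅙ + 10/3) + 61) = √(19/6 + 61) = √(385/6) = √2310/6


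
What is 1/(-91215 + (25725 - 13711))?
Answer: -1/79201 ≈ -1.2626e-5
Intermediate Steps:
1/(-91215 + (25725 - 13711)) = 1/(-91215 + 12014) = 1/(-79201) = -1/79201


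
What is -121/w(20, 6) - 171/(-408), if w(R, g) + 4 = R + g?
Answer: -691/136 ≈ -5.0809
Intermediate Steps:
w(R, g) = -4 + R + g (w(R, g) = -4 + (R + g) = -4 + R + g)
-121/w(20, 6) - 171/(-408) = -121/(-4 + 20 + 6) - 171/(-408) = -121/22 - 171*(-1/408) = -121*1/22 + 57/136 = -11/2 + 57/136 = -691/136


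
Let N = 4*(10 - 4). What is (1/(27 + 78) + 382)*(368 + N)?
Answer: 2246216/15 ≈ 1.4975e+5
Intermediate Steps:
N = 24 (N = 4*6 = 24)
(1/(27 + 78) + 382)*(368 + N) = (1/(27 + 78) + 382)*(368 + 24) = (1/105 + 382)*392 = (40111/105)*392 = 2246216/15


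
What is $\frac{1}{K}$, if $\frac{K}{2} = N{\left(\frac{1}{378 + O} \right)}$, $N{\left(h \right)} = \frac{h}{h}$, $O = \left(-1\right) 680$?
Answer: $\frac{1}{2} \approx 0.5$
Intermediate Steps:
$O = -680$
$N{\left(h \right)} = 1$
$K = 2$ ($K = 2 \cdot 1 = 2$)
$\frac{1}{K} = \frac{1}{2}$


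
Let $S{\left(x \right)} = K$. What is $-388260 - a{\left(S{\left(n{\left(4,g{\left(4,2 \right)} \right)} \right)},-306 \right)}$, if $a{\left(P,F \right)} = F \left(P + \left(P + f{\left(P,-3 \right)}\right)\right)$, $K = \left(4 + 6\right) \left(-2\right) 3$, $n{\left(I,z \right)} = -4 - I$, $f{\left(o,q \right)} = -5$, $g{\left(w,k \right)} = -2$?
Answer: $-426510$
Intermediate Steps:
$K = -60$ ($K = 10 \left(-2\right) 3 = \left(-20\right) 3 = -60$)
$S{\left(x \right)} = -60$
$a{\left(P,F \right)} = F \left(-5 + 2 P\right)$ ($a{\left(P,F \right)} = F \left(P + \left(P - 5\right)\right) = F \left(P + \left(-5 + P\right)\right) = F \left(-5 + 2 P\right)$)
$-388260 - a{\left(S{\left(n{\left(4,g{\left(4,2 \right)} \right)} \right)},-306 \right)} = -388260 - - 306 \left(-5 + 2 \left(-60\right)\right) = -388260 - - 306 \left(-5 - 120\right) = -388260 - \left(-306\right) \left(-125\right) = -388260 - 38250 = -426510$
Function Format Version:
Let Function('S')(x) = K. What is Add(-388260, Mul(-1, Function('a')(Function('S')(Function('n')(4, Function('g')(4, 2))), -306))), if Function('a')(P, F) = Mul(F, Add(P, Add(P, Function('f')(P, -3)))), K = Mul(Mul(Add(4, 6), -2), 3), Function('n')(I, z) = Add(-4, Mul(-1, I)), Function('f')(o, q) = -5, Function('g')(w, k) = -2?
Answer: -426510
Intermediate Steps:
K = -60 (K = Mul(Mul(10, -2), 3) = Mul(-20, 3) = -60)
Function('S')(x) = -60
Function('a')(P, F) = Mul(F, Add(-5, Mul(2, P))) (Function('a')(P, F) = Mul(F, Add(P, Add(P, -5))) = Mul(F, Add(P, Add(-5, P))) = Mul(F, Add(-5, Mul(2, P))))
Add(-388260, Mul(-1, Function('a')(Function('S')(Function('n')(4, Function('g')(4, 2))), -306))) = Add(-388260, Mul(-1, Mul(-306, Add(-5, Mul(2, -60))))) = Add(-388260, Mul(-1, Mul(-306, Add(-5, -120)))) = Add(-388260, Mul(-1, Mul(-306, -125))) = Add(-388260, Mul(-1, 38250)) = Add(-388260, -38250) = -426510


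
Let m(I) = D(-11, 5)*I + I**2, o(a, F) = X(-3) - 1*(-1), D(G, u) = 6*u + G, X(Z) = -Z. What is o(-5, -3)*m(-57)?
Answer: 8664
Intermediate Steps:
D(G, u) = G + 6*u
o(a, F) = 4 (o(a, F) = -1*(-3) - 1*(-1) = 3 + 1 = 4)
m(I) = I**2 + 19*I (m(I) = (-11 + 6*5)*I + I**2 = (-11 + 30)*I + I**2 = 19*I + I**2 = I**2 + 19*I)
o(-5, -3)*m(-57) = 4*(-57*(19 - 57)) = 4*(-57*(-38)) = 4*2166 = 8664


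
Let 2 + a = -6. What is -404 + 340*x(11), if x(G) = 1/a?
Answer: -893/2 ≈ -446.50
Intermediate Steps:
a = -8 (a = -2 - 6 = -8)
x(G) = -⅛ (x(G) = 1/(-8) = -⅛)
-404 + 340*x(11) = -404 + 340*(-⅛) = -404 - 85/2 = -893/2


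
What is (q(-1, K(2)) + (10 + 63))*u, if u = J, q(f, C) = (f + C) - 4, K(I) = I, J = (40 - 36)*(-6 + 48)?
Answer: 11760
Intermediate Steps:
J = 168 (J = 4*42 = 168)
q(f, C) = -4 + C + f (q(f, C) = (C + f) - 4 = -4 + C + f)
u = 168
(q(-1, K(2)) + (10 + 63))*u = ((-4 + 2 - 1) + (10 + 63))*168 = (-3 + 73)*168 = 70*168 = 11760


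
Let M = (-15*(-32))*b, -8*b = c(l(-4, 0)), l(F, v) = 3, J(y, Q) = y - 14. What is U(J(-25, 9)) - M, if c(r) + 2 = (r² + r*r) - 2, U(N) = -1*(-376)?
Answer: 1216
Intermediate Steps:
J(y, Q) = -14 + y
U(N) = 376
c(r) = -4 + 2*r² (c(r) = -2 + ((r² + r*r) - 2) = -2 + ((r² + r²) - 2) = -2 + (2*r² - 2) = -2 + (-2 + 2*r²) = -4 + 2*r²)
b = -7/4 (b = -(-4 + 2*3²)/8 = -(-4 + 2*9)/8 = -(-4 + 18)/8 = -⅛*14 = -7/4 ≈ -1.7500)
M = -840 (M = -15*(-32)*(-7/4) = 480*(-7/4) = -840)
U(J(-25, 9)) - M = 376 - 1*(-840) = 376 + 840 = 1216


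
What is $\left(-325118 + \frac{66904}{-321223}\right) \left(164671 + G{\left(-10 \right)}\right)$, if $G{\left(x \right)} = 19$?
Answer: $- \frac{17199473637642420}{321223} \approx -5.3544 \cdot 10^{10}$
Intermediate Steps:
$\left(-325118 + \frac{66904}{-321223}\right) \left(164671 + G{\left(-10 \right)}\right) = \left(-325118 + \frac{66904}{-321223}\right) \left(164671 + 19\right) = \left(-325118 + 66904 \left(- \frac{1}{321223}\right)\right) 164690 = \left(-325118 - \frac{66904}{321223}\right) 164690 = \left(- \frac{104435446218}{321223}\right) 164690 = - \frac{17199473637642420}{321223}$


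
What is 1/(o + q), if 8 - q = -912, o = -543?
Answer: 1/377 ≈ 0.0026525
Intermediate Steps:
q = 920 (q = 8 - 1*(-912) = 8 + 912 = 920)
1/(o + q) = 1/(-543 + 920) = 1/377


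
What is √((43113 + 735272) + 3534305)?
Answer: √4312690 ≈ 2076.7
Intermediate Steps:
√((43113 + 735272) + 3534305) = √(778385 + 3534305) = √4312690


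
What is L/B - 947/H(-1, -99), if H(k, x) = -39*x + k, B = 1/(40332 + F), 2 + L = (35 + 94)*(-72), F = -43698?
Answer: 120702739453/3860 ≈ 3.1270e+7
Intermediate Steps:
L = -9290 (L = -2 + (35 + 94)*(-72) = -2 + 129*(-72) = -2 - 9288 = -9290)
B = -1/3366 (B = 1/(40332 - 43698) = 1/(-3366) = -1/3366 ≈ -0.00029709)
H(k, x) = k - 39*x
L/B - 947/H(-1, -99) = -9290/(-1/3366) - 947/(-1 - 39*(-99)) = -9290*(-3366) - 947/(-1 + 3861) = 31270140 - 947/3860 = 120702739453/3860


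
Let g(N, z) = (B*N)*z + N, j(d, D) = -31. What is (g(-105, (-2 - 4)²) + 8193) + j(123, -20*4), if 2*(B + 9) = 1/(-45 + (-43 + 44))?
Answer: 926639/22 ≈ 42120.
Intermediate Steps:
B = -793/88 (B = -9 + 1/(2*(-45 + (-43 + 44))) = -9 + 1/(2*(-45 + 1)) = -9 + (½)/(-44) = -9 + (½)*(-1/44) = -9 - 1/88 = -793/88 ≈ -9.0114)
g(N, z) = N - 793*N*z/88 (g(N, z) = (-793*N/88)*z + N = -793*N*z/88 + N = N - 793*N*z/88)
(g(-105, (-2 - 4)²) + 8193) + j(123, -20*4) = ((1/88)*(-105)*(88 - 793*(-2 - 4)²) + 8193) - 31 = ((1/88)*(-105)*(88 - 793*(-6)²) + 8193) - 31 = ((1/88)*(-105)*(88 - 793*36) + 8193) - 31 = ((1/88)*(-105)*(88 - 28548) + 8193) - 31 = ((1/88)*(-105)*(-28460) + 8193) - 31 = (747075/22 + 8193) - 31 = 927321/22 - 31 = 926639/22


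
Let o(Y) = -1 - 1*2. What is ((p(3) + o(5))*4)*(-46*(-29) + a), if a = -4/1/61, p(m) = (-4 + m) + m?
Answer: -325480/61 ≈ -5335.7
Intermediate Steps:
p(m) = -4 + 2*m
o(Y) = -3 (o(Y) = -1 - 2 = -3)
a = -4/61 (a = -4*1*(1/61) = -4*1/61 = -4/61 ≈ -0.065574)
((p(3) + o(5))*4)*(-46*(-29) + a) = (((-4 + 2*3) - 3)*4)*(-46*(-29) - 4/61) = (((-4 + 6) - 3)*4)*(1334 - 4/61) = ((2 - 3)*4)*(81370/61) = -1*4*(81370/61) = -4*81370/61 = -325480/61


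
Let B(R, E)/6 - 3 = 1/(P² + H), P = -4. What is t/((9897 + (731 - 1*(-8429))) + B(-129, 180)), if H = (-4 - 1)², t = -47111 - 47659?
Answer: -3885570/782081 ≈ -4.9682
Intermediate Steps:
t = -94770
H = 25 (H = (-5)² = 25)
B(R, E) = 744/41 (B(R, E) = 18 + 6/((-4)² + 25) = 18 + 6/(16 + 25) = 18 + 6/41 = 744/41)
t/((9897 + (731 - 1*(-8429))) + B(-129, 180)) = -94770/((9897 + (731 - 1*(-8429))) + 744/41) = -94770/((9897 + (731 + 8429)) + 744/41) = -94770/((9897 + 9160) + 744/41) = -94770/(19057 + 744/41) = -94770/782081/41 = -94770*41/782081 = -3885570/782081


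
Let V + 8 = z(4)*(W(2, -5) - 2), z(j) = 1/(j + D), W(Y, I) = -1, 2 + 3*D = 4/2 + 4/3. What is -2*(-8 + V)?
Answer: 667/20 ≈ 33.350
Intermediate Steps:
D = 4/9 (D = -2/3 + (4/2 + 4/3)/3 = -2/3 + (4*(1/2) + 4*(1/3))/3 = -2/3 + (2 + 4/3)/3 = -2/3 + (1/3)*(10/3) = -2/3 + 10/9 = 4/9 ≈ 0.44444)
z(j) = 1/(4/9 + j) (z(j) = 1/(j + 4/9) = 1/(4/9 + j))
V = -347/40 (V = -8 + (9/(4 + 9*4))*(-1 - 2) = -8 + (9/(4 + 36))*(-3) = -8 + (9/40)*(-3) = -8 - 27/40 = -347/40 ≈ -8.6750)
-2*(-8 + V) = -2*(-8 - 347/40) = -2*(-667/40) = 667/20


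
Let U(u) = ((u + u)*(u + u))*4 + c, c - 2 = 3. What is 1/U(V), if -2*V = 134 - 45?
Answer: 1/31689 ≈ 3.1557e-5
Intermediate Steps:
c = 5 (c = 2 + 3 = 5)
V = -89/2 (V = -(134 - 45)/2 = -½*89 = -89/2 ≈ -44.500)
U(u) = 5 + 16*u² (U(u) = ((u + u)*(u + u))*4 + 5 = ((2*u)*(2*u))*4 + 5 = (4*u²)*4 + 5 = 16*u² + 5 = 5 + 16*u²)
1/U(V) = 1/(5 + 16*(-89/2)²) = 1/(5 + 16*(7921/4)) = 1/(5 + 31684) = 1/31689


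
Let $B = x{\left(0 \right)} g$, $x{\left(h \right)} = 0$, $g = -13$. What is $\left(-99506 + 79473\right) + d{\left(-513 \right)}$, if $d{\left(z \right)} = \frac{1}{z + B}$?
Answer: $- \frac{10276930}{513} \approx -20033.0$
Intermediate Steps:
$B = 0$ ($B = 0 \left(-13\right) = 0$)
$d{\left(z \right)} = \frac{1}{z}$ ($d{\left(z \right)} = \frac{1}{z + 0} = \frac{1}{z}$)
$\left(-99506 + 79473\right) + d{\left(-513 \right)} = \left(-99506 + 79473\right) + \frac{1}{-513} = -20033 - \frac{1}{513} = - \frac{10276930}{513}$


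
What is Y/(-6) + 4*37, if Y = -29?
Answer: 917/6 ≈ 152.83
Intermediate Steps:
Y/(-6) + 4*37 = -29/(-6) + 4*37 = -29*(-1/6) + 148 = 29/6 + 148 = 917/6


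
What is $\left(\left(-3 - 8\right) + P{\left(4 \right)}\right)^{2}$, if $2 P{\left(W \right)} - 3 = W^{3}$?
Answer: $\frac{2025}{4} \approx 506.25$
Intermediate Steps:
$P{\left(W \right)} = \frac{3}{2} + \frac{W^{3}}{2}$
$\left(\left(-3 - 8\right) + P{\left(4 \right)}\right)^{2} = \left(\left(-3 - 8\right) + \left(\frac{3}{2} + \frac{4^{3}}{2}\right)\right)^{2} = \left(\left(-3 - 8\right) + \left(\frac{3}{2} + \frac{1}{2} \cdot 64\right)\right)^{2} = \left(-11 + \left(\frac{3}{2} + 32\right)\right)^{2} = \left(-11 + \frac{67}{2}\right)^{2} = \left(\frac{45}{2}\right)^{2} = \frac{2025}{4}$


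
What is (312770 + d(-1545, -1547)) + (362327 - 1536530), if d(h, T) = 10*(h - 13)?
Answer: -877013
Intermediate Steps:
d(h, T) = -130 + 10*h (d(h, T) = 10*(-13 + h) = -130 + 10*h)
(312770 + d(-1545, -1547)) + (362327 - 1536530) = (312770 + (-130 + 10*(-1545))) + (362327 - 1536530) = (312770 + (-130 - 15450)) - 1174203 = (312770 - 15580) - 1174203 = 297190 - 1174203 = -877013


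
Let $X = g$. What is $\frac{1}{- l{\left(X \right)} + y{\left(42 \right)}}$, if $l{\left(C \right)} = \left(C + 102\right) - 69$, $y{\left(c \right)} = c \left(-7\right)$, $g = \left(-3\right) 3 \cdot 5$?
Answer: $- \frac{1}{282} \approx -0.0035461$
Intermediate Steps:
$g = -45$ ($g = \left(-9\right) 5 = -45$)
$y{\left(c \right)} = - 7 c$
$X = -45$
$l{\left(C \right)} = 33 + C$ ($l{\left(C \right)} = \left(102 + C\right) - 69 = 33 + C$)
$\frac{1}{- l{\left(X \right)} + y{\left(42 \right)}} = \frac{1}{- (33 - 45) - 294} = \frac{1}{\left(-1\right) \left(-12\right) - 294} = \frac{1}{12 - 294} = \frac{1}{-282} = - \frac{1}{282}$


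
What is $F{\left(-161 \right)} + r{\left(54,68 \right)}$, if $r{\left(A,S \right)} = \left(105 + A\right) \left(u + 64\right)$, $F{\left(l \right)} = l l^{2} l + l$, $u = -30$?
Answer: $671903486$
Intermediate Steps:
$F{\left(l \right)} = l + l^{4}$ ($F{\left(l \right)} = l^{3} l + l = l^{4} + l = l + l^{4}$)
$r{\left(A,S \right)} = 3570 + 34 A$ ($r{\left(A,S \right)} = \left(105 + A\right) \left(-30 + 64\right) = \left(105 + A\right) 34 = 3570 + 34 A$)
$F{\left(-161 \right)} + r{\left(54,68 \right)} = \left(-161 + \left(-161\right)^{4}\right) + \left(3570 + 34 \cdot 54\right) = \left(-161 + 671898241\right) + \left(3570 + 1836\right) = 671898080 + 5406 = 671903486$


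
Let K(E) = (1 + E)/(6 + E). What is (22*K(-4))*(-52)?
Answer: 1716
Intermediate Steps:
K(E) = (1 + E)/(6 + E)
(22*K(-4))*(-52) = (22*((1 - 4)/(6 - 4)))*(-52) = (22*(-3/2))*(-52) = -33*(-52) = 1716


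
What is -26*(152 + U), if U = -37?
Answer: -2990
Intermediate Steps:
-26*(152 + U) = -26*(152 - 37) = -26*115 = -2990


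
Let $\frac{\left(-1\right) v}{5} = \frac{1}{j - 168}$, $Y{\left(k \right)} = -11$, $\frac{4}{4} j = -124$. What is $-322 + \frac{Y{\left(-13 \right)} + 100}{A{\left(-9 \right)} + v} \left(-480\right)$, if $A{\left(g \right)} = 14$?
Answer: $- \frac{13792186}{4093} \approx -3369.7$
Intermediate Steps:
$j = -124$
$v = \frac{5}{292}$ ($v = - \frac{5}{-124 - 168} = - \frac{5}{-292} = \left(-5\right) \left(- \frac{1}{292}\right) = \frac{5}{292} \approx 0.017123$)
$-322 + \frac{Y{\left(-13 \right)} + 100}{A{\left(-9 \right)} + v} \left(-480\right) = -322 + \frac{-11 + 100}{14 + \frac{5}{292}} \left(-480\right) = -322 + \frac{89}{\frac{4093}{292}} \left(-480\right) = -322 + 89 \cdot \frac{292}{4093} \left(-480\right) = -322 + \frac{25988}{4093} \left(-480\right) = -322 - \frac{12474240}{4093} = - \frac{13792186}{4093}$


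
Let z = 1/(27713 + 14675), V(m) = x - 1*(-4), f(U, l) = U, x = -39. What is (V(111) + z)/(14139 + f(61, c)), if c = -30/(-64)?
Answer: -1483579/601909600 ≈ -0.0024648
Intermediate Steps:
c = 15/32 (c = -30*(-1/64) = 15/32 ≈ 0.46875)
V(m) = -35 (V(m) = -39 - 1*(-4) = -39 + 4 = -35)
z = 1/42388 ≈ 2.3592e-5
(V(111) + z)/(14139 + f(61, c)) = (-35 + 1/42388)/(14139 + 61) = -1483579/42388/14200 = -1483579/42388*1/14200 = -1483579/601909600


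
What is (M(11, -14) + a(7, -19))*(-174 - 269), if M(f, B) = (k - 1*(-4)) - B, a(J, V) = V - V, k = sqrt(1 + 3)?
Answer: -8860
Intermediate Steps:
k = 2 (k = sqrt(4) = 2)
a(J, V) = 0
M(f, B) = 6 - B (M(f, B) = (2 - 1*(-4)) - B = (2 + 4) - B = 6 - B)
(M(11, -14) + a(7, -19))*(-174 - 269) = ((6 - 1*(-14)) + 0)*(-174 - 269) = ((6 + 14) + 0)*(-443) = (20 + 0)*(-443) = 20*(-443) = -8860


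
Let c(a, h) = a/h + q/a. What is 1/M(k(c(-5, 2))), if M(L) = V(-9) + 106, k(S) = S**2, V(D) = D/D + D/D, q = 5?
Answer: 1/108 ≈ 0.0092593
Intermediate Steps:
V(D) = 2 (V(D) = 1 + 1 = 2)
c(a, h) = 5/a + a/h (c(a, h) = a/h + 5/a = 5/a + a/h)
M(L) = 108 (M(L) = 2 + 106 = 108)
1/M(k(c(-5, 2))) = 1/108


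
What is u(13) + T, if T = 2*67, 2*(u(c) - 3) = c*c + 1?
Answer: 222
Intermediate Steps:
u(c) = 7/2 + c**2/2 (u(c) = 3 + (c*c + 1)/2 = 3 + (c**2 + 1)/2 = 3 + (1 + c**2)/2 = 3 + (1/2 + c**2/2) = 7/2 + c**2/2)
T = 134
u(13) + T = (7/2 + (1/2)*13**2) + 134 = (7/2 + (1/2)*169) + 134 = (7/2 + 169/2) + 134 = 88 + 134 = 222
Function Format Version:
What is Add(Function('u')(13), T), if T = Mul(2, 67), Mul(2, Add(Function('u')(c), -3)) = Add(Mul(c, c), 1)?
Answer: 222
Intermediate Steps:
Function('u')(c) = Add(Rational(7, 2), Mul(Rational(1, 2), Pow(c, 2))) (Function('u')(c) = Add(3, Mul(Rational(1, 2), Add(Mul(c, c), 1))) = Add(3, Mul(Rational(1, 2), Add(Pow(c, 2), 1))) = Add(3, Mul(Rational(1, 2), Add(1, Pow(c, 2)))) = Add(3, Add(Rational(1, 2), Mul(Rational(1, 2), Pow(c, 2)))) = Add(Rational(7, 2), Mul(Rational(1, 2), Pow(c, 2))))
T = 134
Add(Function('u')(13), T) = Add(Add(Rational(7, 2), Mul(Rational(1, 2), Pow(13, 2))), 134) = Add(Add(Rational(7, 2), Mul(Rational(1, 2), 169)), 134) = Add(Add(Rational(7, 2), Rational(169, 2)), 134) = Add(88, 134) = 222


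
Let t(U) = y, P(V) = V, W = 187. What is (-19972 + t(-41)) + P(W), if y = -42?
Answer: -19827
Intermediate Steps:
t(U) = -42
(-19972 + t(-41)) + P(W) = (-19972 - 42) + 187 = -20014 + 187 = -19827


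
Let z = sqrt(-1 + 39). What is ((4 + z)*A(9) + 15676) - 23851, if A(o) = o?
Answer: -8139 + 9*sqrt(38) ≈ -8083.5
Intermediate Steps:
z = sqrt(38) ≈ 6.1644
((4 + z)*A(9) + 15676) - 23851 = ((4 + sqrt(38))*9 + 15676) - 23851 = ((36 + 9*sqrt(38)) + 15676) - 23851 = (15712 + 9*sqrt(38)) - 23851 = -8139 + 9*sqrt(38)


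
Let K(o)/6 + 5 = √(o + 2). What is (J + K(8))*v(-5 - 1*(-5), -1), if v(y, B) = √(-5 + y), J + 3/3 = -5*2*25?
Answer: I*√5*(-281 + 6*√10) ≈ -585.91*I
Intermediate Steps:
J = -251 (J = -1 - 5*2*25 = -1 - 10*25 = -1 - 250 = -251)
K(o) = -30 + 6*√(2 + o) (K(o) = -30 + 6*√(o + 2) = -30 + 6*√(2 + o))
(J + K(8))*v(-5 - 1*(-5), -1) = (-251 + (-30 + 6*√(2 + 8)))*√(-5 + (-5 - 1*(-5))) = (-251 + (-30 + 6*√10))*√(-5 + (-5 + 5)) = (-281 + 6*√10)*√(-5 + 0) = (-281 + 6*√10)*√(-5) = (-281 + 6*√10)*(I*√5) = I*√5*(-281 + 6*√10)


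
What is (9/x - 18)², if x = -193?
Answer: 12131289/37249 ≈ 325.68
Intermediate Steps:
(9/x - 18)² = (9/(-193) - 18)² = (9*(-1/193) - 18)² = (-9/193 - 18)² = (-3483/193)² = 12131289/37249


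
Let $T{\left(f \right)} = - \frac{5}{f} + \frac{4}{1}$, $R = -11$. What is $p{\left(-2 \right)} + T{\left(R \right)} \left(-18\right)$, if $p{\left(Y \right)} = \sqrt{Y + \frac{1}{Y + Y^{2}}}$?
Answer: $- \frac{882}{11} + \frac{i \sqrt{6}}{2} \approx -80.182 + 1.2247 i$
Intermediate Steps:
$T{\left(f \right)} = 4 - \frac{5}{f}$ ($T{\left(f \right)} = - \frac{5}{f} + 4 \cdot 1 = - \frac{5}{f} + 4 = 4 - \frac{5}{f}$)
$p{\left(-2 \right)} + T{\left(R \right)} \left(-18\right) = \sqrt{\frac{1 + \left(-2\right)^{2} \left(1 - 2\right)}{\left(-2\right) \left(1 - 2\right)}} + \left(4 - \frac{5}{-11}\right) \left(-18\right) = \sqrt{- \frac{1 + 4 \left(-1\right)}{2 \left(-1\right)}} + \left(4 - - \frac{5}{11}\right) \left(-18\right) = \sqrt{\left(- \frac{1}{2}\right) \left(-1\right) \left(1 - 4\right)} + \left(4 + \frac{5}{11}\right) \left(-18\right) = \sqrt{\left(- \frac{1}{2}\right) \left(-1\right) \left(-3\right)} + \frac{49}{11} \left(-18\right) = \sqrt{- \frac{3}{2}} - \frac{882}{11} = \frac{i \sqrt{6}}{2} - \frac{882}{11} = - \frac{882}{11} + \frac{i \sqrt{6}}{2}$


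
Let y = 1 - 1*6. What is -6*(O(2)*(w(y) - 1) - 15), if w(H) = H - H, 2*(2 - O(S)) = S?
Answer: 96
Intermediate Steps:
O(S) = 2 - S/2
y = -5 (y = 1 - 6 = -5)
w(H) = 0
-6*(O(2)*(w(y) - 1) - 15) = -6*((2 - ½*2)*(0 - 1) - 15) = -6*((2 - 1)*(-1) - 15) = -6*(1*(-1) - 15) = -6*(-1 - 15) = -6*(-16) = 96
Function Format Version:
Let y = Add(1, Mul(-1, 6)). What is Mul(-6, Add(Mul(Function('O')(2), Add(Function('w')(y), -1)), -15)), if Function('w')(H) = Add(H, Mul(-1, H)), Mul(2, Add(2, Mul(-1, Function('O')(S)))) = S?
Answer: 96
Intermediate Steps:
Function('O')(S) = Add(2, Mul(Rational(-1, 2), S))
y = -5 (y = Add(1, -6) = -5)
Function('w')(H) = 0
Mul(-6, Add(Mul(Function('O')(2), Add(Function('w')(y), -1)), -15)) = Mul(-6, Add(Mul(Add(2, Mul(Rational(-1, 2), 2)), Add(0, -1)), -15)) = Mul(-6, Add(Mul(Add(2, -1), -1), -15)) = Mul(-6, Add(Mul(1, -1), -15)) = Mul(-6, Add(-1, -15)) = Mul(-6, -16) = 96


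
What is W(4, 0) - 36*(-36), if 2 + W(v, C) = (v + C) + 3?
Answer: 1301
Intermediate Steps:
W(v, C) = 1 + C + v (W(v, C) = -2 + ((v + C) + 3) = -2 + ((C + v) + 3) = -2 + (3 + C + v) = 1 + C + v)
W(4, 0) - 36*(-36) = (1 + 0 + 4) - 36*(-36) = 5 + 1296 = 1301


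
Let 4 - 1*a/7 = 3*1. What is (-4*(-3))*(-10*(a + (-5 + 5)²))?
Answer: -840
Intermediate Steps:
a = 7 (a = 28 - 21 = 7)
(-4*(-3))*(-10*(a + (-5 + 5)²)) = (-4*(-3))*(-10*(7 + (-5 + 5)²)) = 12*(-10*(7 + 0²)) = 12*(-10*(7 + 0)) = 12*(-10*7) = 12*(-70) = -840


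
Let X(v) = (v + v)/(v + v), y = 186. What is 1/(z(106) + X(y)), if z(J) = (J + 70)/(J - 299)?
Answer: 193/17 ≈ 11.353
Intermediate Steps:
X(v) = 1 (X(v) = (2*v)/((2*v)) = (2*v)*(1/(2*v)) = 1)
z(J) = (70 + J)/(-299 + J)
1/(z(106) + X(y)) = 1/((70 + 106)/(-299 + 106) + 1) = 1/(176/(-193) + 1) = 1/(-1/193*176 + 1) = 1/(-176/193 + 1) = 1/(17/193) = 193/17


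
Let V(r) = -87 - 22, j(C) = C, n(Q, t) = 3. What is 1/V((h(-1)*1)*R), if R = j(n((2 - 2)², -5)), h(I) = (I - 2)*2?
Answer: -1/109 ≈ -0.0091743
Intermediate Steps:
h(I) = -4 + 2*I (h(I) = (-2 + I)*2 = -4 + 2*I)
R = 3
V(r) = -109
1/V((h(-1)*1)*R) = 1/(-109) = -1/109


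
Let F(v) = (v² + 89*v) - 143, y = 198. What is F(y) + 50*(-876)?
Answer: 12883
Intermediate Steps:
F(v) = -143 + v² + 89*v
F(y) + 50*(-876) = (-143 + 198² + 89*198) + 50*(-876) = (-143 + 39204 + 17622) - 43800 = 56683 - 43800 = 12883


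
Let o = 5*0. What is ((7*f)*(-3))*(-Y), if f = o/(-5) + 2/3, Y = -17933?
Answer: -251062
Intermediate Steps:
o = 0
f = ⅔ (f = 0/(-5) + 2/3 = 0*(-⅕) + 2*(⅓) = 0 + ⅔ = ⅔ ≈ 0.66667)
((7*f)*(-3))*(-Y) = ((7*(⅔))*(-3))*(-1*(-17933)) = ((14/3)*(-3))*17933 = -14*17933 = -251062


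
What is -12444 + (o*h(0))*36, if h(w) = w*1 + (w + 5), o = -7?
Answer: -13704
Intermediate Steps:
h(w) = 5 + 2*w (h(w) = w + (5 + w) = 5 + 2*w)
-12444 + (o*h(0))*36 = -12444 - 7*(5 + 2*0)*36 = -12444 - 7*(5 + 0)*36 = -12444 - 7*5*36 = -12444 - 35*36 = -12444 - 1260 = -13704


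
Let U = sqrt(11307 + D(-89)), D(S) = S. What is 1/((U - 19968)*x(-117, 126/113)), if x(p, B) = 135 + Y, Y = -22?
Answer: -9984/22527104039 - sqrt(11218)/45054208078 ≈ -4.4555e-7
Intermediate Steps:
U = sqrt(11218) (U = sqrt(11307 - 89) = sqrt(11218) ≈ 105.92)
x(p, B) = 113 (x(p, B) = 135 - 22 = 113)
1/((U - 19968)*x(-117, 126/113)) = 1/(sqrt(11218) - 19968*113) = (1/113)/(-19968 + sqrt(11218)) = 1/(113*(-19968 + sqrt(11218)))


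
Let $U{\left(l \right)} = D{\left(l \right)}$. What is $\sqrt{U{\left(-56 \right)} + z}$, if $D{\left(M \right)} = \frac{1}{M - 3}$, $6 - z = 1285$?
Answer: $\frac{i \sqrt{4452258}}{59} \approx 35.763 i$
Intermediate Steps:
$z = -1279$ ($z = 6 - 1285 = -1279$)
$D{\left(M \right)} = \frac{1}{-3 + M}$
$U{\left(l \right)} = \frac{1}{-3 + l}$
$\sqrt{U{\left(-56 \right)} + z} = \sqrt{\frac{1}{-3 - 56} - 1279} = \sqrt{\frac{1}{-59} - 1279} = \sqrt{- \frac{1}{59} - 1279} = \sqrt{- \frac{75462}{59}} = \frac{i \sqrt{4452258}}{59}$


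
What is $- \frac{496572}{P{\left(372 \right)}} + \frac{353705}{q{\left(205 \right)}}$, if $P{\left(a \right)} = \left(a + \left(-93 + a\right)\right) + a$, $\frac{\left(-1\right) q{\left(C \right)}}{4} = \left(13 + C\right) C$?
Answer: $- \frac{54513181}{111848} \approx -487.39$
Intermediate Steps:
$q{\left(C \right)} = - 4 C \left(13 + C\right)$ ($q{\left(C \right)} = - 4 \left(13 + C\right) C = - 4 C \left(13 + C\right)$)
$P{\left(a \right)} = -93 + 3 a$ ($P{\left(a \right)} = \left(-93 + 2 a\right) + a = -93 + 3 a$)
$- \frac{496572}{P{\left(372 \right)}} + \frac{353705}{q{\left(205 \right)}} = - \frac{496572}{-93 + 3 \cdot 372} + \frac{353705}{\left(-4\right) 205 \left(13 + 205\right)} = - \frac{496572}{-93 + 1116} + \frac{353705}{\left(-4\right) 205 \cdot 218} = - \frac{496572}{1023} + \frac{353705}{-178760} = \left(-496572\right) \frac{1}{1023} + 353705 \left(- \frac{1}{178760}\right) = - \frac{165524}{341} - \frac{649}{328} = - \frac{54513181}{111848}$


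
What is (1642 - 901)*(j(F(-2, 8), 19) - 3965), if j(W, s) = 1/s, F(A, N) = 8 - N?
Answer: -2938026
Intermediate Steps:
(1642 - 901)*(j(F(-2, 8), 19) - 3965) = (1642 - 901)*(1/19 - 3965) = 741*(1/19 - 3965) = 741*(-75334/19) = -2938026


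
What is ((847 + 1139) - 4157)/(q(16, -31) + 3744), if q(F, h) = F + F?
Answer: -2171/3776 ≈ -0.57495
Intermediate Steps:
q(F, h) = 2*F
((847 + 1139) - 4157)/(q(16, -31) + 3744) = ((847 + 1139) - 4157)/(2*16 + 3744) = (1986 - 4157)/(32 + 3744) = -2171/3776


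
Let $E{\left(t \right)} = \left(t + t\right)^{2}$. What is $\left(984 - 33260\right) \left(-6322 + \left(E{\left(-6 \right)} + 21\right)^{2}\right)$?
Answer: $-674665228$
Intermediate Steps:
$E{\left(t \right)} = 4 t^{2}$ ($E{\left(t \right)} = \left(2 t\right)^{2} = 4 t^{2}$)
$\left(984 - 33260\right) \left(-6322 + \left(E{\left(-6 \right)} + 21\right)^{2}\right) = \left(984 - 33260\right) \left(-6322 + \left(4 \left(-6\right)^{2} + 21\right)^{2}\right) = - 32276 \left(-6322 + \left(4 \cdot 36 + 21\right)^{2}\right) = - 32276 \left(-6322 + \left(144 + 21\right)^{2}\right) = - 32276 \left(-6322 + 165^{2}\right) = - 32276 \left(-6322 + 27225\right) = \left(-32276\right) 20903 = -674665228$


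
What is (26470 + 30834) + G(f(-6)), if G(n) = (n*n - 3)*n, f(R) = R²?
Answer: 103852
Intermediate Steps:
G(n) = n*(-3 + n²) (G(n) = (n² - 3)*n = (-3 + n²)*n = n*(-3 + n²))
(26470 + 30834) + G(f(-6)) = (26470 + 30834) + (-6)²*(-3 + ((-6)²)²) = 57304 + 36*(-3 + 36²) = 57304 + 36*(-3 + 1296) = 57304 + 36*1293 = 57304 + 46548 = 103852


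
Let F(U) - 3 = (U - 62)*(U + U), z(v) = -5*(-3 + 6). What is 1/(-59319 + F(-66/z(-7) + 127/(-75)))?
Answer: -5625/335457982 ≈ -1.6768e-5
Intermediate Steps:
z(v) = -15 (z(v) = -5*3 = -15)
F(U) = 3 + 2*U*(-62 + U) (F(U) = 3 + (U - 62)*(U + U) = 3 + (-62 + U)*(2*U) = 3 + 2*U*(-62 + U))
1/(-59319 + F(-66/z(-7) + 127/(-75))) = 1/(-59319 + (3 - 124*(-66/(-15) + 127/(-75)) + 2*(-66/(-15) + 127/(-75))**2)) = 1/(-59319 + (3 - 124*(-66*(-1/15) + 127*(-1/75)) + 2*(-66*(-1/15) + 127*(-1/75))**2)) = 1/(-59319 + (3 - 124*(22/5 - 127/75) + 2*(22/5 - 127/75)**2)) = 1/(-59319 + (3 - 124*203/75 + 2*(203/75)**2)) = 1/(-59319 + (3 - 25172/75 + 2*(41209/5625))) = 1/(-59319 + (3 - 25172/75 + 82418/5625)) = 1/(-59319 - 1788607/5625) = 1/(-335457982/5625) = -5625/335457982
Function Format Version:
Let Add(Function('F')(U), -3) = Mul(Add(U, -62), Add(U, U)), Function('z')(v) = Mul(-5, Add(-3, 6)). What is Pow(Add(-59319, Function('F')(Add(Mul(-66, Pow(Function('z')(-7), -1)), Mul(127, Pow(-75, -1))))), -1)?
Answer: Rational(-5625, 335457982) ≈ -1.6768e-5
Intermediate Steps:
Function('z')(v) = -15 (Function('z')(v) = Mul(-5, 3) = -15)
Function('F')(U) = Add(3, Mul(2, U, Add(-62, U))) (Function('F')(U) = Add(3, Mul(Add(U, -62), Add(U, U))) = Add(3, Mul(Add(-62, U), Mul(2, U))) = Add(3, Mul(2, U, Add(-62, U))))
Pow(Add(-59319, Function('F')(Add(Mul(-66, Pow(Function('z')(-7), -1)), Mul(127, Pow(-75, -1))))), -1) = Pow(Add(-59319, Add(3, Mul(-124, Add(Mul(-66, Pow(-15, -1)), Mul(127, Pow(-75, -1)))), Mul(2, Pow(Add(Mul(-66, Pow(-15, -1)), Mul(127, Pow(-75, -1))), 2)))), -1) = Pow(Add(-59319, Add(3, Mul(-124, Add(Mul(-66, Rational(-1, 15)), Mul(127, Rational(-1, 75)))), Mul(2, Pow(Add(Mul(-66, Rational(-1, 15)), Mul(127, Rational(-1, 75))), 2)))), -1) = Pow(Add(-59319, Add(3, Mul(-124, Add(Rational(22, 5), Rational(-127, 75))), Mul(2, Pow(Add(Rational(22, 5), Rational(-127, 75)), 2)))), -1) = Pow(Add(-59319, Add(3, Mul(-124, Rational(203, 75)), Mul(2, Pow(Rational(203, 75), 2)))), -1) = Pow(Add(-59319, Add(3, Rational(-25172, 75), Mul(2, Rational(41209, 5625)))), -1) = Pow(Add(-59319, Add(3, Rational(-25172, 75), Rational(82418, 5625))), -1) = Pow(Add(-59319, Rational(-1788607, 5625)), -1) = Pow(Rational(-335457982, 5625), -1) = Rational(-5625, 335457982)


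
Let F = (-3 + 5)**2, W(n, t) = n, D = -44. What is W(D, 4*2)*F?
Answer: -176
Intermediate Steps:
F = 4 (F = 2**2 = 4)
W(D, 4*2)*F = -44*4 = -176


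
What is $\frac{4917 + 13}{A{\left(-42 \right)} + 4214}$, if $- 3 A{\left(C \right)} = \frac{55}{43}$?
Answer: $\frac{635970}{543551} \approx 1.17$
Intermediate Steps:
$A{\left(C \right)} = - \frac{55}{129}$ ($A{\left(C \right)} = - \frac{55 \cdot \frac{1}{43}}{3} = \left(- \frac{1}{3}\right) \frac{55}{43} = - \frac{55}{129}$)
$\frac{4917 + 13}{A{\left(-42 \right)} + 4214} = \frac{4917 + 13}{- \frac{55}{129} + 4214} = \frac{4930}{\frac{543551}{129}} = 4930 \cdot \frac{129}{543551} = \frac{635970}{543551}$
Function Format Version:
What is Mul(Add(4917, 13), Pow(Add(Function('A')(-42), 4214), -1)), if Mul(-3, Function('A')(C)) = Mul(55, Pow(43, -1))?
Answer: Rational(635970, 543551) ≈ 1.1700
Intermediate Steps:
Function('A')(C) = Rational(-55, 129) (Function('A')(C) = Mul(Rational(-1, 3), Mul(55, Pow(43, -1))) = Mul(Rational(-1, 3), Mul(55, Rational(1, 43))) = Mul(Rational(-1, 3), Rational(55, 43)) = Rational(-55, 129))
Mul(Add(4917, 13), Pow(Add(Function('A')(-42), 4214), -1)) = Mul(Add(4917, 13), Pow(Add(Rational(-55, 129), 4214), -1)) = Mul(4930, Pow(Rational(543551, 129), -1)) = Mul(4930, Rational(129, 543551)) = Rational(635970, 543551)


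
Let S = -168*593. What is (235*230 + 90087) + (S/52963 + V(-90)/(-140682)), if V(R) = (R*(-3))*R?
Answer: 178990586814379/1241823461 ≈ 1.4414e+5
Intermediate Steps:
V(R) = -3*R² (V(R) = (-3*R)*R = -3*R²)
S = -99624
(235*230 + 90087) + (S/52963 + V(-90)/(-140682)) = (235*230 + 90087) + (-99624/52963 - 3*(-90)²/(-140682)) = (54050 + 90087) + (-99624*1/52963 - 3*8100*(-1/140682)) = 144137 + (-99624/52963 - 24300*(-1/140682)) = 144137 + (-99624/52963 + 4050/23447) = 144137 - 2121383778/1241823461 = 178990586814379/1241823461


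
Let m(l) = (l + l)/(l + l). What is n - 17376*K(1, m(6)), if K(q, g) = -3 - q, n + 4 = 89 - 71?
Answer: 69518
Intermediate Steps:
m(l) = 1 (m(l) = (2*l)/((2*l)) = (2*l)*(1/(2*l)) = 1)
n = 14 (n = -4 + (89 - 71) = -4 + 18 = 14)
n - 17376*K(1, m(6)) = 14 - 17376*(-3 - 1*1) = 14 - 17376*(-3 - 1) = 14 - 17376*(-4) = 14 - 543*(-128) = 14 + 69504 = 69518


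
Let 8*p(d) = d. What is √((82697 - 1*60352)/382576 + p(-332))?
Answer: I*√379098360249/95644 ≈ 6.4375*I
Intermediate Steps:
p(d) = d/8
√((82697 - 1*60352)/382576 + p(-332)) = √((82697 - 1*60352)/382576 + (⅛)*(-332)) = √((82697 - 60352)*(1/382576) - 83/2) = √(22345*(1/382576) - 83/2) = √(22345/382576 - 83/2) = √(-15854559/382576) = I*√379098360249/95644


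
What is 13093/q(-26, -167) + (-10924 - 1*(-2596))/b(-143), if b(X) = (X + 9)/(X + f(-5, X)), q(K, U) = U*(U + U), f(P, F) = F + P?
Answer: -67586664041/3737126 ≈ -18085.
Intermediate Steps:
q(K, U) = 2*U² (q(K, U) = U*(2*U) = 2*U²)
b(X) = (9 + X)/(-5 + 2*X) (b(X) = (X + 9)/(X + (X - 5)) = (9 + X)/(X + (-5 + X)) = (9 + X)/(-5 + 2*X))
13093/q(-26, -167) + (-10924 - 1*(-2596))/b(-143) = 13093/((2*(-167)²)) + (-10924 - 1*(-2596))/(((9 - 143)/(-5 + 2*(-143)))) = 13093/((2*27889)) + (-10924 + 2596)/((-134/(-5 - 286))) = 13093/55778 - 8328/(-134/(-291)) = 13093*(1/55778) - 8328/((-1/291*(-134))) = 13093/55778 - 8328/134/291 = 13093/55778 - 8328*291/134 = 13093/55778 - 1211724/67 = -67586664041/3737126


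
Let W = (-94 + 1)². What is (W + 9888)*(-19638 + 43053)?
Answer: 434043855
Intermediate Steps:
W = 8649 (W = (-93)² = 8649)
(W + 9888)*(-19638 + 43053) = (8649 + 9888)*(-19638 + 43053) = 18537*23415 = 434043855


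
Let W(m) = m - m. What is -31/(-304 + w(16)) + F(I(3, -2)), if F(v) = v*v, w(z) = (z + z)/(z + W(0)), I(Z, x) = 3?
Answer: 2749/302 ≈ 9.1026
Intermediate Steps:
W(m) = 0
w(z) = 2 (w(z) = (z + z)/(z + 0) = (2*z)/z = 2)
F(v) = v²
-31/(-304 + w(16)) + F(I(3, -2)) = -31/(-304 + 2) + 3² = -31/(-302) + 9 = -31*(-1/302) + 9 = 31/302 + 9 = 2749/302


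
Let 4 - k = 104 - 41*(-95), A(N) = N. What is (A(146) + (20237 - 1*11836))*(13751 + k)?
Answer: 83384532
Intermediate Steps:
k = -3995 (k = 4 - (104 - 41*(-95)) = 4 - (104 + 3895) = 4 - 1*3999 = 4 - 3999 = -3995)
(A(146) + (20237 - 1*11836))*(13751 + k) = (146 + (20237 - 1*11836))*(13751 - 3995) = (146 + (20237 - 11836))*9756 = (146 + 8401)*9756 = 8547*9756 = 83384532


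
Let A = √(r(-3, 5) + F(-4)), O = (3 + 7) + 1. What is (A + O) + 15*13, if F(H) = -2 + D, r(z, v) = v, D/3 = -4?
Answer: 206 + 3*I ≈ 206.0 + 3.0*I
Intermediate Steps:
D = -12 (D = 3*(-4) = -12)
O = 11 (O = 10 + 1 = 11)
F(H) = -14 (F(H) = -2 - 12 = -14)
A = 3*I (A = √(5 - 14) = √(-9) = 3*I ≈ 3.0*I)
(A + O) + 15*13 = (3*I + 11) + 15*13 = (11 + 3*I) + 195 = 206 + 3*I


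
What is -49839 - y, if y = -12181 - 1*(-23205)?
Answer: -60863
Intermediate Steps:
y = 11024 (y = -12181 + 23205 = 11024)
-49839 - y = -49839 - 1*11024 = -49839 - 11024 = -60863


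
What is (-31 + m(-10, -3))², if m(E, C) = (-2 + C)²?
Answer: 36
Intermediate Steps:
(-31 + m(-10, -3))² = (-31 + (-2 - 3)²)² = (-31 + (-5)²)² = (-31 + 25)² = (-6)² = 36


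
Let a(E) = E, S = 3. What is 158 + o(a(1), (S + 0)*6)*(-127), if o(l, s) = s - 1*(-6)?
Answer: -2890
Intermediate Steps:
o(l, s) = 6 + s (o(l, s) = s + 6 = 6 + s)
158 + o(a(1), (S + 0)*6)*(-127) = 158 + (6 + (3 + 0)*6)*(-127) = 158 + (6 + 3*6)*(-127) = 158 + (6 + 18)*(-127) = 158 + 24*(-127) = 158 - 3048 = -2890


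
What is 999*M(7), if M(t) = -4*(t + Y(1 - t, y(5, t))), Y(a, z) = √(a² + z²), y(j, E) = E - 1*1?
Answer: -27972 - 23976*√2 ≈ -61879.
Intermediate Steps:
y(j, E) = -1 + E (y(j, E) = E - 1 = -1 + E)
M(t) = -4*t - 4*√((1 - t)² + (-1 + t)²) (M(t) = -4*(t + √((1 - t)² + (-1 + t)²)) = -4*t - 4*√((1 - t)² + (-1 + t)²))
999*M(7) = 999*(-4*7 - 4*√2*√((-1 + 7)²)) = 999*(-28 - 4*√2*√(6²)) = 999*(-28 - 4*√2*√36) = 999*(-28 - 4*√2*6) = 999*(-28 - 24*√2) = -27972 - 23976*√2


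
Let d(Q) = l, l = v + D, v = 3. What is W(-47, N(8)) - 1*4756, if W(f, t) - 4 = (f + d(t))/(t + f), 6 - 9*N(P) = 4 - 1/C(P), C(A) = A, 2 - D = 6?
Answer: -15996528/3367 ≈ -4751.0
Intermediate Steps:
D = -4 (D = 2 - 1*6 = 2 - 6 = -4)
l = -1 (l = 3 - 4 = -1)
d(Q) = -1
N(P) = 2/9 + 1/(9*P) (N(P) = 2/3 - (4 - 1/P)/9 = 2/3 + (-4/9 + 1/(9*P)) = 2/9 + 1/(9*P))
W(f, t) = 4 + (-1 + f)/(f + t) (W(f, t) = 4 + (f - 1)/(t + f) = 4 + (-1 + f)/(f + t))
W(-47, N(8)) - 1*4756 = (-1 + 4*((1/9)*(1 + 2*8)/8) + 5*(-47))/(-47 + (1/9)*(1 + 2*8)/8) - 1*4756 = (-1 + 4*((1/9)*(1/8)*(1 + 16)) - 235)/(-47 + (1/9)*(1/8)*(1 + 16)) - 4756 = (-1 + 4*((1/9)*(1/8)*17) - 235)/(-47 + (1/9)*(1/8)*17) - 4756 = (-1 + 4*(17/72) - 235)/(-47 + 17/72) - 4756 = (-1 + 17/18 - 235)/(-3367/72) - 4756 = -72/3367*(-4231/18) - 4756 = 16924/3367 - 4756 = -15996528/3367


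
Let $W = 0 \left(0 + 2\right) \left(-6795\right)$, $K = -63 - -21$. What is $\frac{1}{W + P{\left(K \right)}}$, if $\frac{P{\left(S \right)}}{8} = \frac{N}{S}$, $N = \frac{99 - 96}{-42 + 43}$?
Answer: $- \frac{7}{4} \approx -1.75$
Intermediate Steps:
$N = 3$ ($N = \frac{3}{1} = 3 \cdot 1 = 3$)
$K = -42$ ($K = -63 + 21 = -42$)
$W = 0$ ($W = 0 \cdot 2 \left(-6795\right) = 0 \left(-6795\right) = 0$)
$P{\left(S \right)} = \frac{24}{S}$ ($P{\left(S \right)} = 8 \frac{3}{S} = \frac{24}{S}$)
$\frac{1}{W + P{\left(K \right)}} = \frac{1}{0 + \frac{24}{-42}} = \frac{1}{0 + 24 \left(- \frac{1}{42}\right)} = \frac{1}{0 - \frac{4}{7}} = \frac{1}{- \frac{4}{7}} = - \frac{7}{4}$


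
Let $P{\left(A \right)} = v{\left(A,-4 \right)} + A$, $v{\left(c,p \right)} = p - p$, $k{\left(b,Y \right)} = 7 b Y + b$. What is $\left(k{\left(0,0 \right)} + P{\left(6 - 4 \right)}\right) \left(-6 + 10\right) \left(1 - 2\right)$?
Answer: $-8$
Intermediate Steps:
$k{\left(b,Y \right)} = b + 7 Y b$ ($k{\left(b,Y \right)} = 7 Y b + b = b + 7 Y b$)
$v{\left(c,p \right)} = 0$
$P{\left(A \right)} = A$ ($P{\left(A \right)} = 0 + A = A$)
$\left(k{\left(0,0 \right)} + P{\left(6 - 4 \right)}\right) \left(-6 + 10\right) \left(1 - 2\right) = \left(0 \left(1 + 7 \cdot 0\right) + \left(6 - 4\right)\right) \left(-6 + 10\right) \left(1 - 2\right) = \left(0 \left(1 + 0\right) + \left(6 - 4\right)\right) 4 \left(-1\right) = \left(0 \cdot 1 + 2\right) \left(-4\right) = \left(0 + 2\right) \left(-4\right) = 2 \left(-4\right) = -8$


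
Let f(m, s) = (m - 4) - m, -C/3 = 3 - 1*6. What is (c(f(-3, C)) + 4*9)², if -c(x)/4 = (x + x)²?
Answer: 48400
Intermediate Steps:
C = 9 (C = -3*(3 - 1*6) = -3*(3 - 6) = -3*(-3) = 9)
f(m, s) = -4 (f(m, s) = (-4 + m) - m = -4)
c(x) = -16*x² (c(x) = -4*(x + x)² = -4*4*x² = -16*x²)
(c(f(-3, C)) + 4*9)² = (-16*(-4)² + 4*9)² = (-16*16 + 36)² = (-256 + 36)² = (-220)² = 48400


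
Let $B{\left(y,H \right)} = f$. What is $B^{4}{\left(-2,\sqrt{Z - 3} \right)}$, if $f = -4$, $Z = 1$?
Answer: $256$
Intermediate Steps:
$B{\left(y,H \right)} = -4$
$B^{4}{\left(-2,\sqrt{Z - 3} \right)} = \left(-4\right)^{4} = 256$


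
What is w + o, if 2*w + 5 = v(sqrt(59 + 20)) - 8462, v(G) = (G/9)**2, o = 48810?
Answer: 3610736/81 ≈ 44577.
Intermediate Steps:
v(G) = G**2/81 (v(G) = (G*(1/9))**2 = (G/9)**2 = G**2/81)
w = -342874/81 (w = -5/2 + ((sqrt(59 + 20))**2/81 - 8462)/2 = -5/2 + ((sqrt(79))**2/81 - 8462)/2 = -5/2 + ((1/81)*79 - 8462)/2 = -5/2 + (79/81 - 8462)/2 = -5/2 + (1/2)*(-685343/81) = -5/2 - 685343/162 = -342874/81 ≈ -4233.0)
w + o = -342874/81 + 48810 = 3610736/81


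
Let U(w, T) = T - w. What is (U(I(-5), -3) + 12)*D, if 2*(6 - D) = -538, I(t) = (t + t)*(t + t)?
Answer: -25025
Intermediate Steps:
I(t) = 4*t² (I(t) = (2*t)*(2*t) = 4*t²)
D = 275 (D = 6 - ½*(-538) = 6 + 269 = 275)
(U(I(-5), -3) + 12)*D = ((-3 - 4*(-5)²) + 12)*275 = ((-3 - 4*25) + 12)*275 = ((-3 - 1*100) + 12)*275 = ((-3 - 100) + 12)*275 = (-103 + 12)*275 = -91*275 = -25025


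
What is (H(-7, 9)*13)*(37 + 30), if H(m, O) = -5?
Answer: -4355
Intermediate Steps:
(H(-7, 9)*13)*(37 + 30) = (-5*13)*(37 + 30) = -65*67 = -4355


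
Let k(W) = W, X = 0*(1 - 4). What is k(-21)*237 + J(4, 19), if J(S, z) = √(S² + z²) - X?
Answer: -4977 + √377 ≈ -4957.6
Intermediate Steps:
X = 0 (X = 0*(-3) = 0)
J(S, z) = √(S² + z²) (J(S, z) = √(S² + z²) - 1*0 = √(S² + z²) + 0 = √(S² + z²))
k(-21)*237 + J(4, 19) = -21*237 + √(4² + 19²) = -4977 + √(16 + 361) = -4977 + √377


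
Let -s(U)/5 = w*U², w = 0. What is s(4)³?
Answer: 0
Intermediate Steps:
s(U) = 0 (s(U) = -0*U² = -5*0 = 0)
s(4)³ = 0³ = 0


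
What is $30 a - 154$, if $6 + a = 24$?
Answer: $386$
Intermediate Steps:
$a = 18$ ($a = -6 + 24 = 18$)
$30 a - 154 = 30 \cdot 18 - 154 = 540 - 154 = 386$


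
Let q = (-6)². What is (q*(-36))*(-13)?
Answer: 16848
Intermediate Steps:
q = 36
(q*(-36))*(-13) = (36*(-36))*(-13) = -1296*(-13) = 16848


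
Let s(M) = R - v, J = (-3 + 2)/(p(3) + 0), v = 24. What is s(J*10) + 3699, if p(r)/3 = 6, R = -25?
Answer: 3650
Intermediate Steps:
p(r) = 18 (p(r) = 3*6 = 18)
J = -1/18 (J = (-3 + 2)/(18 + 0) = -1/18 ≈ -0.055556)
s(M) = -49 (s(M) = -25 - 1*24 = -25 - 24 = -49)
s(J*10) + 3699 = -49 + 3699 = 3650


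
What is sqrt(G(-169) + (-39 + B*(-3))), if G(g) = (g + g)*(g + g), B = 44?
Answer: sqrt(114073) ≈ 337.75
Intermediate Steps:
G(g) = 4*g**2 (G(g) = (2*g)*(2*g) = 4*g**2)
sqrt(G(-169) + (-39 + B*(-3))) = sqrt(4*(-169)**2 + (-39 + 44*(-3))) = sqrt(4*28561 + (-39 - 132)) = sqrt(114244 - 171) = sqrt(114073)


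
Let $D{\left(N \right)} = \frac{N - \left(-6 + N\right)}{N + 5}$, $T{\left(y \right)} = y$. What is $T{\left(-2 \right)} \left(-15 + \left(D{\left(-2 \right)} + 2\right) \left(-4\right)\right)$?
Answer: $62$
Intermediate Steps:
$D{\left(N \right)} = \frac{6}{5 + N}$
$T{\left(-2 \right)} \left(-15 + \left(D{\left(-2 \right)} + 2\right) \left(-4\right)\right) = - 2 \left(-15 + \left(\frac{6}{5 - 2} + 2\right) \left(-4\right)\right) = - 2 \left(-15 + \left(\frac{6}{3} + 2\right) \left(-4\right)\right) = - 2 \left(-15 + \left(6 \cdot \frac{1}{3} + 2\right) \left(-4\right)\right) = - 2 \left(-15 + \left(2 + 2\right) \left(-4\right)\right) = - 2 \left(-15 + 4 \left(-4\right)\right) = - 2 \left(-15 - 16\right) = \left(-2\right) \left(-31\right) = 62$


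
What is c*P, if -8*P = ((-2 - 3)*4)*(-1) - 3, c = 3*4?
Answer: -51/2 ≈ -25.500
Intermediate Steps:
c = 12
P = -17/8 (P = -(((-2 - 3)*4)*(-1) - 3)/8 = -(-5*4*(-1) - 3)/8 = -(-20*(-1) - 3)/8 = -(20 - 3)/8 = -⅛*17 = -17/8 ≈ -2.1250)
c*P = 12*(-17/8) = -51/2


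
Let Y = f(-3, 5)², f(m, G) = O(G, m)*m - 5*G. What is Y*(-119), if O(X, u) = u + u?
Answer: -5831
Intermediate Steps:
O(X, u) = 2*u
f(m, G) = -5*G + 2*m² (f(m, G) = (2*m)*m - 5*G = 2*m² - 5*G = -5*G + 2*m²)
Y = 49 (Y = (-5*5 + 2*(-3)²)² = (-25 + 2*9)² = (-25 + 18)² = (-7)² = 49)
Y*(-119) = 49*(-119) = -5831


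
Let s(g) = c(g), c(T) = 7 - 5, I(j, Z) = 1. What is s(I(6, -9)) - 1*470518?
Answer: -470516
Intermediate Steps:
c(T) = 2
s(g) = 2
s(I(6, -9)) - 1*470518 = 2 - 1*470518 = 2 - 470518 = -470516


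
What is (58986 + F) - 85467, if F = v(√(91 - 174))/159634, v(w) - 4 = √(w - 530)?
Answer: -2113633975/79817 + √(-530 + I*√83)/159634 ≈ -26481.0 + 0.00014422*I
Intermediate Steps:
v(w) = 4 + √(-530 + w) (v(w) = 4 + √(w - 530) = 4 + √(-530 + w))
F = 2/79817 + √(-530 + I*√83)/159634 (F = (4 + √(-530 + √(91 - 174)))/159634 = (4 + √(-530 + √(-83)))*(1/159634) = (4 + √(-530 + I*√83))*(1/159634) = 2/79817 + √(-530 + I*√83)/159634 ≈ 2.6297e-5 + 0.00014422*I)
(58986 + F) - 85467 = (58986 + (2/79817 + √(-530 + I*√83)/159634)) - 85467 = (4708085564/79817 + √(-530 + I*√83)/159634) - 85467 = -2113633975/79817 + √(-530 + I*√83)/159634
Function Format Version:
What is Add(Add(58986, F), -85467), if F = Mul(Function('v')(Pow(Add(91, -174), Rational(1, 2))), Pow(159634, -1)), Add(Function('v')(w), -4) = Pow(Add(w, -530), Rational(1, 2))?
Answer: Add(Rational(-2113633975, 79817), Mul(Rational(1, 159634), Pow(Add(-530, Mul(I, Pow(83, Rational(1, 2)))), Rational(1, 2)))) ≈ Add(-26481., Mul(0.00014422, I))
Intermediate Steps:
Function('v')(w) = Add(4, Pow(Add(-530, w), Rational(1, 2))) (Function('v')(w) = Add(4, Pow(Add(w, -530), Rational(1, 2))) = Add(4, Pow(Add(-530, w), Rational(1, 2))))
F = Add(Rational(2, 79817), Mul(Rational(1, 159634), Pow(Add(-530, Mul(I, Pow(83, Rational(1, 2)))), Rational(1, 2)))) (F = Mul(Add(4, Pow(Add(-530, Pow(Add(91, -174), Rational(1, 2))), Rational(1, 2))), Pow(159634, -1)) = Mul(Add(4, Pow(Add(-530, Pow(-83, Rational(1, 2))), Rational(1, 2))), Rational(1, 159634)) = Mul(Add(4, Pow(Add(-530, Mul(I, Pow(83, Rational(1, 2)))), Rational(1, 2))), Rational(1, 159634)) = Add(Rational(2, 79817), Mul(Rational(1, 159634), Pow(Add(-530, Mul(I, Pow(83, Rational(1, 2)))), Rational(1, 2)))) ≈ Add(2.6297e-5, Mul(0.00014422, I)))
Add(Add(58986, F), -85467) = Add(Add(58986, Add(Rational(2, 79817), Mul(Rational(1, 159634), Pow(Add(-530, Mul(I, Pow(83, Rational(1, 2)))), Rational(1, 2))))), -85467) = Add(Add(Rational(4708085564, 79817), Mul(Rational(1, 159634), Pow(Add(-530, Mul(I, Pow(83, Rational(1, 2)))), Rational(1, 2)))), -85467) = Add(Rational(-2113633975, 79817), Mul(Rational(1, 159634), Pow(Add(-530, Mul(I, Pow(83, Rational(1, 2)))), Rational(1, 2))))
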